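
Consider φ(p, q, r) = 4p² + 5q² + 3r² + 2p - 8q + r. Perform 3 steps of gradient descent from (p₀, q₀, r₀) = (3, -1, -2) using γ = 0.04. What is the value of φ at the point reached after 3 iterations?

∇φ = (8p + 2, 10q - 8, 6r + 1)
(p₁, q₁, r₁) = (3, -1, -2) − 0.04·(26, -18, -11) = (1.96, -0.28, -1.56)
(p₂, q₂, r₂) = (1.96, -0.28, -1.56) − 0.04·(17.68, -10.8, -8.36) = (1.2528, 0.152, -1.2256)
(p₃, q₃, r₃) = (1.2528, 0.152, -1.2256) − 0.04·(12.0224, -6.48, -6.3536) = (0.771904, 0.4112, -0.971456)
φ(0.771904, 0.4112, -0.971456) = 3.342702620672

3.342702620672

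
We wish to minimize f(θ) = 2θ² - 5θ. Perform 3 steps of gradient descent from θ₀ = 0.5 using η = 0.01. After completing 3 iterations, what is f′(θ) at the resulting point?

-2.654208

f′(θ) = 4θ - 5
Step 1: f′(0.5) = -3; θ₁ = 0.5 − 0.01·(-3) = 0.53
Step 2: f′(0.53) = -2.88; θ₂ = 0.53 − 0.01·(-2.88) = 0.5588
Step 3: f′(0.5588) = -2.7648; θ₃ = 0.5588 − 0.01·(-2.7648) = 0.586448
f′(θ) at (0.586448) = -2.654208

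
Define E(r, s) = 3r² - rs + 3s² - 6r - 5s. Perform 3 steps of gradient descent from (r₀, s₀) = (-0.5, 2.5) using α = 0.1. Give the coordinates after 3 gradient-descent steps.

(1.1165, 1.0585)

∇E = (6r - s - 6, -r + 6s - 5)
(r₁, s₁) = (-0.5, 2.5) − 0.1·(-11.5, 10.5) = (0.65, 1.45)
(r₂, s₂) = (0.65, 1.45) − 0.1·(-3.55, 3.05) = (1.005, 1.145)
(r₃, s₃) = (1.005, 1.145) − 0.1·(-1.115, 0.865) = (1.1165, 1.0585)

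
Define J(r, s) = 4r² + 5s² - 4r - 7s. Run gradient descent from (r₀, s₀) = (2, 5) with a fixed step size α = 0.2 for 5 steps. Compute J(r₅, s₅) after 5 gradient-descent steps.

89.0544195584

∇J = (8r - 4, 10s - 7)
Step 1: at (2, 5), ∇J = (12, 43) → (2, 5) − 0.2·(12, 43) = (-0.4, -3.6)
Step 2: at (-0.4, -3.6), ∇J = (-7.2, -43) → (-0.4, -3.6) − 0.2·(-7.2, -43) = (1.04, 5)
Step 3: at (1.04, 5), ∇J = (4.32, 43) → (1.04, 5) − 0.2·(4.32, 43) = (0.176, -3.6)
Step 4: at (0.176, -3.6), ∇J = (-2.592, -43) → (0.176, -3.6) − 0.2·(-2.592, -43) = (0.6944, 5)
Step 5: at (0.6944, 5), ∇J = (1.5552, 43) → (0.6944, 5) − 0.2·(1.5552, 43) = (0.38336, -3.6)
J(0.38336, -3.6) = 89.0544195584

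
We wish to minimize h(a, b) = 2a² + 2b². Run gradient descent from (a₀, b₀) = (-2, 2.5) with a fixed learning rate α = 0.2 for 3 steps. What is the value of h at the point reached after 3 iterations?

∇h = (4a, 4b)
(a₁, b₁) = (-2, 2.5) − 0.2·(-8, 10) = (-0.4, 0.5)
(a₂, b₂) = (-0.4, 0.5) − 0.2·(-1.6, 2) = (-0.08, 0.1)
(a₃, b₃) = (-0.08, 0.1) − 0.2·(-0.32, 0.4) = (-0.016, 0.02)
h(-0.016, 0.02) = 0.001312

0.001312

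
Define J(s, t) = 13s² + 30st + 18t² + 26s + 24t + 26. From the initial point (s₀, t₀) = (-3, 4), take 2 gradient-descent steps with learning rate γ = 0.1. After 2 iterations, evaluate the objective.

60905.2064

∇J = (26s + 30t + 26, 30s + 36t + 24)
Step 1: at (-3, 4), ∇J = (68, 78) → (-3, 4) − 0.1·(68, 78) = (-9.8, -3.8)
Step 2: at (-9.8, -3.8), ∇J = (-342.8, -406.8) → (-9.8, -3.8) − 0.1·(-342.8, -406.8) = (24.48, 36.88)
J(24.48, 36.88) = 60905.2064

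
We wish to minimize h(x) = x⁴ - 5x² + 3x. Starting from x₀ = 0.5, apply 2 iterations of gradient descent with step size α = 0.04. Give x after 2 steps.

h′(x) = 4x³ - 10x + 3
Step 1: h′(0.5) = -1.5; x₁ = 0.5 − 0.04·(-1.5) = 0.56
Step 2: h′(0.56) = -1.897536; x₂ = 0.56 − 0.04·(-1.897536) = 0.63590144

0.63590144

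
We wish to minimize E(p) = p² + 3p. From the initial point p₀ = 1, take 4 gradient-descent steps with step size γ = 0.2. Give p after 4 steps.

-1.176

E′(p) = 2p + 3
p₁ = 1 − 0.2·5 = 0
p₂ = 0 − 0.2·3 = -0.6
p₃ = -0.6 − 0.2·1.8 = -0.96
p₄ = -0.96 − 0.2·1.08 = -1.176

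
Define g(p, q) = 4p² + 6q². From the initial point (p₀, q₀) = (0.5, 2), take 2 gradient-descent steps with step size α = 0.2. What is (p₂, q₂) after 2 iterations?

(0.18, 3.92)

∇g = (8p, 12q)
(p₁, q₁) = (0.5, 2) − 0.2·(4, 24) = (-0.3, -2.8)
(p₂, q₂) = (-0.3, -2.8) − 0.2·(-2.4, -33.6) = (0.18, 3.92)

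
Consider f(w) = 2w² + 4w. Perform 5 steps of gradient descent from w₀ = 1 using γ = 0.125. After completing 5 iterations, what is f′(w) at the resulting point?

f′(w) = 4w + 4
Step 1: f′(1) = 8; w₁ = 1 − 0.125·8 = 0
Step 2: f′(0) = 4; w₂ = 0 − 0.125·4 = -0.5
Step 3: f′(-0.5) = 2; w₃ = -0.5 − 0.125·2 = -0.75
Step 4: f′(-0.75) = 1; w₄ = -0.75 − 0.125·1 = -0.875
Step 5: f′(-0.875) = 0.5; w₅ = -0.875 − 0.125·0.5 = -0.9375
f′(w) at (-0.9375) = 0.25

0.25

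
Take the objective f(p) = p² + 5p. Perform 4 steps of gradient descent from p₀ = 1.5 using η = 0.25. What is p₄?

f′(p) = 2p + 5
p₁ = 1.5 − 0.25·8 = -0.5
p₂ = -0.5 − 0.25·4 = -1.5
p₃ = -1.5 − 0.25·2 = -2
p₄ = -2 − 0.25·1 = -2.25

-2.25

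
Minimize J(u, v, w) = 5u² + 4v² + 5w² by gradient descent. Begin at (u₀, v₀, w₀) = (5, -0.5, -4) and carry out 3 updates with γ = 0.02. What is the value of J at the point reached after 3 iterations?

∇J = (10u, 8v, 10w)
(u₁, v₁, w₁) = (5, -0.5, -4) − 0.02·(50, -4, -40) = (4, -0.42, -3.2)
(u₂, v₂, w₂) = (4, -0.42, -3.2) − 0.02·(40, -3.36, -32) = (3.2, -0.3528, -2.56)
(u₃, v₃, w₃) = (3.2, -0.3528, -2.56) − 0.02·(32, -2.8224, -25.6) = (2.56, -0.296352, -2.048)
J(2.56, -0.296352, -2.048) = 54.090818031616

54.090818031616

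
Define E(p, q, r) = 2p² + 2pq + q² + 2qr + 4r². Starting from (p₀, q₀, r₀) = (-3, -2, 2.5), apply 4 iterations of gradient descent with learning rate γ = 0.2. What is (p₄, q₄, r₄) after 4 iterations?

(0.3472, -0.4128, 0.4968)

∇E = (4p + 2q, 2p + 2q + 2r, 2q + 8r)
Step 1: at (-3, -2, 2.5), ∇E = (-16, -5, 16) → (-3, -2, 2.5) − 0.2·(-16, -5, 16) = (0.2, -1, -0.7)
Step 2: at (0.2, -1, -0.7), ∇E = (-1.2, -3, -7.6) → (0.2, -1, -0.7) − 0.2·(-1.2, -3, -7.6) = (0.44, -0.4, 0.82)
Step 3: at (0.44, -0.4, 0.82), ∇E = (0.96, 1.72, 5.76) → (0.44, -0.4, 0.82) − 0.2·(0.96, 1.72, 5.76) = (0.248, -0.744, -0.332)
Step 4: at (0.248, -0.744, -0.332), ∇E = (-0.496, -1.656, -4.144) → (0.248, -0.744, -0.332) − 0.2·(-0.496, -1.656, -4.144) = (0.3472, -0.4128, 0.4968)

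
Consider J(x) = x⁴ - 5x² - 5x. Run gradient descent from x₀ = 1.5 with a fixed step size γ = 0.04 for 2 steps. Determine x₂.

1.79171584

J′(x) = 4x³ - 10x - 5
Step 1: J′(1.5) = -6.5; x₁ = 1.5 − 0.04·(-6.5) = 1.76
Step 2: J′(1.76) = -0.792896; x₂ = 1.76 − 0.04·(-0.792896) = 1.79171584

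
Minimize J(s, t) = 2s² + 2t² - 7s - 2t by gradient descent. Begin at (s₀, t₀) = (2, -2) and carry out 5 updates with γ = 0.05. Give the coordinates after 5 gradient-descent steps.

∇J = (4s - 7, 4t - 2)
(s₁, t₁) = (2, -2) − 0.05·(1, -10) = (1.95, -1.5)
(s₂, t₂) = (1.95, -1.5) − 0.05·(0.8, -8) = (1.91, -1.1)
(s₃, t₃) = (1.91, -1.1) − 0.05·(0.64, -6.4) = (1.878, -0.78)
(s₄, t₄) = (1.878, -0.78) − 0.05·(0.512, -5.12) = (1.8524, -0.524)
(s₅, t₅) = (1.8524, -0.524) − 0.05·(0.4096, -4.096) = (1.83192, -0.3192)

(1.83192, -0.3192)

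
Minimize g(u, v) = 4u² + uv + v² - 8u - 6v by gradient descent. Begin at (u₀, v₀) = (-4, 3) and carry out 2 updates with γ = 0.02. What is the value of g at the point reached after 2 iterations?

∇g = (8u + v - 8, u + 2v - 6)
(u₁, v₁) = (-4, 3) − 0.02·(-37, -4) = (-3.26, 3.08)
(u₂, v₂) = (-3.26, 3.08) − 0.02·(-31, -3.1) = (-2.64, 3.142)
g(-2.64, 3.142) = 31.723684

31.723684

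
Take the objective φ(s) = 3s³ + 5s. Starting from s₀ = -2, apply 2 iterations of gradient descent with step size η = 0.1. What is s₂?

-40.089

φ′(s) = 9s² + 5
s₁ = -2 − 0.1·41 = -6.1
s₂ = -6.1 − 0.1·339.89 = -40.089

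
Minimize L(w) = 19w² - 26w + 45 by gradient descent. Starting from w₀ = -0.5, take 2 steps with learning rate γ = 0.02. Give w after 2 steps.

0.616

L′(w) = 38w - 26
w₁ = -0.5 − 0.02·(-45) = 0.4
w₂ = 0.4 − 0.02·(-10.8) = 0.616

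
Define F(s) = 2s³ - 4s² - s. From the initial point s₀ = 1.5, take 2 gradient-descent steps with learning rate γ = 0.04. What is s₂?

1.467904

F′(s) = 6s² - 8s - 1
Step 1: F′(1.5) = 0.5; s₁ = 1.5 − 0.04·0.5 = 1.48
Step 2: F′(1.48) = 0.3024; s₂ = 1.48 − 0.04·0.3024 = 1.467904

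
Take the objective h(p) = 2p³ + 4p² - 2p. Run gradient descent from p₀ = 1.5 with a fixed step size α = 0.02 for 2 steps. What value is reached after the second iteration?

0.777892

h′(p) = 6p² + 8p - 2
Step 1: h′(1.5) = 23.5; p₁ = 1.5 − 0.02·23.5 = 1.03
Step 2: h′(1.03) = 12.6054; p₂ = 1.03 − 0.02·12.6054 = 0.777892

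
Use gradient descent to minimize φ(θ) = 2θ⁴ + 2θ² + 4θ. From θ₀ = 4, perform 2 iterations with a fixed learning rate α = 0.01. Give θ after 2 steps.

φ′(θ) = 8θ³ + 4θ + 4
Step 1: φ′(4) = 532; θ₁ = 4 − 0.01·532 = -1.32
Step 2: φ′(-1.32) = -19.679744; θ₂ = -1.32 − 0.01·(-19.679744) = -1.12320256

-1.12320256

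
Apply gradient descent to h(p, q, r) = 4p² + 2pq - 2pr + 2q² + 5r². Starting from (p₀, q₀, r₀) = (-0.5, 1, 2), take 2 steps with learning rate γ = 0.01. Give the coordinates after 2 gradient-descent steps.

(-0.3884, 0.94, 1.6022)

∇h = (8p + 2q - 2r, 2p + 4q, -2p + 10r)
Step 1: at (-0.5, 1, 2), ∇h = (-6, 3, 21) → (-0.5, 1, 2) − 0.01·(-6, 3, 21) = (-0.44, 0.97, 1.79)
Step 2: at (-0.44, 0.97, 1.79), ∇h = (-5.16, 3, 18.78) → (-0.44, 0.97, 1.79) − 0.01·(-5.16, 3, 18.78) = (-0.3884, 0.94, 1.6022)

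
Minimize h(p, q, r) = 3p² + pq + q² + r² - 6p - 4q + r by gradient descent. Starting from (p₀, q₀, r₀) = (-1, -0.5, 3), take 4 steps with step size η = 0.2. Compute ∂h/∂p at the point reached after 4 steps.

0.0704

∇h = (6p + q - 6, p + 2q - 4, 2r + 1)
(p₁, q₁, r₁) = (-1, -0.5, 3) − 0.2·(-12.5, -6, 7) = (1.5, 0.7, 1.6)
(p₂, q₂, r₂) = (1.5, 0.7, 1.6) − 0.2·(3.7, -1.1, 4.2) = (0.76, 0.92, 0.76)
(p₃, q₃, r₃) = (0.76, 0.92, 0.76) − 0.2·(-0.52, -1.4, 2.52) = (0.864, 1.2, 0.256)
(p₄, q₄, r₄) = (0.864, 1.2, 0.256) − 0.2·(0.384, -0.736, 1.512) = (0.7872, 1.3472, -0.0464)
∂h/∂p at (0.7872, 1.3472, -0.0464) = 0.0704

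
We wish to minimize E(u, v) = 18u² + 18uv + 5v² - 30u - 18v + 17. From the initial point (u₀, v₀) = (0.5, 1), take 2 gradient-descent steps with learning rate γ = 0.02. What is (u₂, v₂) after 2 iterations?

(0.3536, 1.0072)

∇E = (36u + 18v - 30, 18u + 10v - 18)
Step 1: at (0.5, 1), ∇E = (6, 1) → (0.5, 1) − 0.02·(6, 1) = (0.38, 0.98)
Step 2: at (0.38, 0.98), ∇E = (1.32, -1.36) → (0.38, 0.98) − 0.02·(1.32, -1.36) = (0.3536, 1.0072)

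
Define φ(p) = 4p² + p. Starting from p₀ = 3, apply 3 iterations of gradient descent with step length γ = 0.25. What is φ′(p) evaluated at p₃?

-25

φ′(p) = 8p + 1
Step 1: φ′(3) = 25; p₁ = 3 − 0.25·25 = -3.25
Step 2: φ′(-3.25) = -25; p₂ = -3.25 − 0.25·(-25) = 3
Step 3: φ′(3) = 25; p₃ = 3 − 0.25·25 = -3.25
φ′(p) at (-3.25) = -25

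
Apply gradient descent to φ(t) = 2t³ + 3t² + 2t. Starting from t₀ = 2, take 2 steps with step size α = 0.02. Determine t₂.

0.866688

φ′(t) = 6t² + 6t + 2
Step 1: φ′(2) = 38; t₁ = 2 − 0.02·38 = 1.24
Step 2: φ′(1.24) = 18.6656; t₂ = 1.24 − 0.02·18.6656 = 0.866688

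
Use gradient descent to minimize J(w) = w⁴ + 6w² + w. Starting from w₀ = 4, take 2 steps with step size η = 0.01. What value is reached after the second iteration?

0.791705

J′(w) = 4w³ + 12w + 1
Step 1: J′(4) = 305; w₁ = 4 − 0.01·305 = 0.95
Step 2: J′(0.95) = 15.8295; w₂ = 0.95 − 0.01·15.8295 = 0.791705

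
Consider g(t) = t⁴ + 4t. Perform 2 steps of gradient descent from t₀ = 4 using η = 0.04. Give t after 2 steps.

g′(t) = 4t³ + 4
t₁ = 4 − 0.04·260 = -6.4
t₂ = -6.4 − 0.04·(-1044.576) = 35.38304

35.38304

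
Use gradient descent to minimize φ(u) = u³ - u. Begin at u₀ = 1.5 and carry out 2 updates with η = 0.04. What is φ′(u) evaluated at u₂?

φ′(u) = 3u² - 1
Step 1: φ′(1.5) = 5.75; u₁ = 1.5 − 0.04·5.75 = 1.27
Step 2: φ′(1.27) = 3.8387; u₂ = 1.27 − 0.04·3.8387 = 1.116452
φ′(u) at (1.116452) = 2.739395204912

2.739395204912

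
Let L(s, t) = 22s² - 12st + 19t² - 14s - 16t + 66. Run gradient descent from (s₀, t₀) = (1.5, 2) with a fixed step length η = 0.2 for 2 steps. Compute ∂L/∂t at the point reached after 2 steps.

1103.76

∇L = (44s - 12t - 14, -12s + 38t - 16)
(s₁, t₁) = (1.5, 2) − 0.2·(28, 42) = (-4.1, -6.4)
(s₂, t₂) = (-4.1, -6.4) − 0.2·(-117.6, -210) = (19.42, 35.6)
∂L/∂t at (19.42, 35.6) = 1103.76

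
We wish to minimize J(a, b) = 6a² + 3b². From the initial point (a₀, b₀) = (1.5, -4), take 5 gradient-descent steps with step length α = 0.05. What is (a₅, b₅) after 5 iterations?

(0.01536, -0.67228)

∇J = (12a, 6b)
(a₁, b₁) = (1.5, -4) − 0.05·(18, -24) = (0.6, -2.8)
(a₂, b₂) = (0.6, -2.8) − 0.05·(7.2, -16.8) = (0.24, -1.96)
(a₃, b₃) = (0.24, -1.96) − 0.05·(2.88, -11.76) = (0.096, -1.372)
(a₄, b₄) = (0.096, -1.372) − 0.05·(1.152, -8.232) = (0.0384, -0.9604)
(a₅, b₅) = (0.0384, -0.9604) − 0.05·(0.4608, -5.7624) = (0.01536, -0.67228)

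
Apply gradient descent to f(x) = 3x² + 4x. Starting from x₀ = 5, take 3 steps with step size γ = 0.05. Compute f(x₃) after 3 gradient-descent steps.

10.000187

f′(x) = 6x + 4
Step 1: f′(5) = 34; x₁ = 5 − 0.05·34 = 3.3
Step 2: f′(3.3) = 23.8; x₂ = 3.3 − 0.05·23.8 = 2.11
Step 3: f′(2.11) = 16.66; x₃ = 2.11 − 0.05·16.66 = 1.277
f(1.277) = 10.000187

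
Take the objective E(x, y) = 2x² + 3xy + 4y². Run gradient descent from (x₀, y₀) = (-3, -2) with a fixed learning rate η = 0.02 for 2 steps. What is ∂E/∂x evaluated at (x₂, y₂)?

-12.66

∇E = (4x + 3y, 3x + 8y)
Step 1: at (-3, -2), ∇E = (-18, -25) → (-3, -2) − 0.02·(-18, -25) = (-2.64, -1.5)
Step 2: at (-2.64, -1.5), ∇E = (-15.06, -19.92) → (-2.64, -1.5) − 0.02·(-15.06, -19.92) = (-2.3388, -1.1016)
∂E/∂x at (-2.3388, -1.1016) = -12.66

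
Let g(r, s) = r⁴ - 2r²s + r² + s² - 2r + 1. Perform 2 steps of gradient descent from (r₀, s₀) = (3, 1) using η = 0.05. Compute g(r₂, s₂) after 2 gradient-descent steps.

∇g = (4r³ - 4rs + 2r - 2, -2r² + 2s)
Step 1: at (3, 1), ∇g = (100, -16) → (3, 1) − 0.05·(100, -16) = (-2, 1.8)
Step 2: at (-2, 1.8), ∇g = (-23.6, -4.4) → (-2, 1.8) − 0.05·(-23.6, -4.4) = (-0.82, 2.02)
g(-0.82, 2.02) = 5.12842576

5.12842576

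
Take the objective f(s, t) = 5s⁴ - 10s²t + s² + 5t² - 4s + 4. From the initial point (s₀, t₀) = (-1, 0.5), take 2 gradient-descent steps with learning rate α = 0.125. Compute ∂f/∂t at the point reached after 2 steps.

∇f = (20s³ - 20st + 2s - 4, -10s² + 10t)
(s₁, t₁) = (-1, 0.5) − 0.125·(-16, -5) = (1, 1.125)
(s₂, t₂) = (1, 1.125) − 0.125·(-4.5, 1.25) = (1.5625, 0.96875)
∂f/∂t at (1.5625, 0.96875) = -14.7265625

-14.7265625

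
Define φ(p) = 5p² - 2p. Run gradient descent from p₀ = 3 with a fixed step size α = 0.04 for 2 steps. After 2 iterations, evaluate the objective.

φ′(p) = 10p - 2
p₁ = 3 − 0.04·28 = 1.88
p₂ = 1.88 − 0.04·16.8 = 1.208
φ(1.208) = 4.88032

4.88032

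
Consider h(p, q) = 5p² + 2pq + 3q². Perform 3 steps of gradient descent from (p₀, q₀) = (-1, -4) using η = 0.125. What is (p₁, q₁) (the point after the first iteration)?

∇h = (10p + 2q, 2p + 6q)
(p₁, q₁) = (-1, -4) − 0.125·(-18, -26) = (1.25, -0.75)

(1.25, -0.75)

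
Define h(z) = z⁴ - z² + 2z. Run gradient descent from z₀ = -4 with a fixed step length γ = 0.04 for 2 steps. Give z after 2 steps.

h′(z) = 4z³ - 2z + 2
z₁ = -4 − 0.04·(-246) = 5.84
z₂ = 5.84 − 0.04·787.026816 = -25.64107264

-25.64107264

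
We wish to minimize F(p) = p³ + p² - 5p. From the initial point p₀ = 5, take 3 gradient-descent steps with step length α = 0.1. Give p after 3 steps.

F′(p) = 3p² + 2p - 5
p₁ = 5 − 0.1·80 = -3
p₂ = -3 − 0.1·16 = -4.6
p₃ = -4.6 − 0.1·49.28 = -9.528

-9.528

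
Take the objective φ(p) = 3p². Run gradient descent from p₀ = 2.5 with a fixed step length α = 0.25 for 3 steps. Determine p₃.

φ′(p) = 6p
Step 1: φ′(2.5) = 15; p₁ = 2.5 − 0.25·15 = -1.25
Step 2: φ′(-1.25) = -7.5; p₂ = -1.25 − 0.25·(-7.5) = 0.625
Step 3: φ′(0.625) = 3.75; p₃ = 0.625 − 0.25·3.75 = -0.3125

-0.3125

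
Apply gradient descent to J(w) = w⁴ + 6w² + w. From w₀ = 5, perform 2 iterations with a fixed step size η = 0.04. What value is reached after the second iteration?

839.60140544

J′(w) = 4w³ + 12w + 1
w₁ = 5 − 0.04·561 = -17.44
w₂ = -17.44 − 0.04·(-21426.035136) = 839.60140544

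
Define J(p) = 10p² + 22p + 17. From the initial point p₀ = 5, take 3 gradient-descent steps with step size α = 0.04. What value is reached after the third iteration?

-1.0512

J′(p) = 20p + 22
p₁ = 5 − 0.04·122 = 0.12
p₂ = 0.12 − 0.04·24.4 = -0.856
p₃ = -0.856 − 0.04·4.88 = -1.0512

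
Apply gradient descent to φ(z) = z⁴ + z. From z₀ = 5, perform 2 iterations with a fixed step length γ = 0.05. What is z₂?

1591.930025

φ′(z) = 4z³ + 1
z₁ = 5 − 0.05·501 = -20.05
z₂ = -20.05 − 0.05·(-32239.6005) = 1591.930025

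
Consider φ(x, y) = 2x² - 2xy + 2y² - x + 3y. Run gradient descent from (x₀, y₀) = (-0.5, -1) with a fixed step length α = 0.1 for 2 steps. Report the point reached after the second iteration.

(-0.34, -0.98)

∇φ = (4x - 2y - 1, -2x + 4y + 3)
Step 1: at (-0.5, -1), ∇φ = (-1, 0) → (-0.5, -1) − 0.1·(-1, 0) = (-0.4, -1)
Step 2: at (-0.4, -1), ∇φ = (-0.6, -0.2) → (-0.4, -1) − 0.1·(-0.6, -0.2) = (-0.34, -0.98)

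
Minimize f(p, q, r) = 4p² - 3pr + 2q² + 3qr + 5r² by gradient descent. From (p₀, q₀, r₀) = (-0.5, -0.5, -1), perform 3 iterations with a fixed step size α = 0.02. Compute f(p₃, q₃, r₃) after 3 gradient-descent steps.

∇f = (8p - 3r, 4q + 3r, -3p + 3q + 10r)
Step 1: at (-0.5, -0.5, -1), ∇f = (-1, -5, -10) → (-0.5, -0.5, -1) − 0.02·(-1, -5, -10) = (-0.48, -0.4, -0.8)
Step 2: at (-0.48, -0.4, -0.8), ∇f = (-1.44, -4, -7.76) → (-0.48, -0.4, -0.8) − 0.02·(-1.44, -4, -7.76) = (-0.4512, -0.32, -0.6448)
Step 3: at (-0.4512, -0.32, -0.6448), ∇f = (-1.6752, -3.2144, -6.0544) → (-0.4512, -0.32, -0.6448) − 0.02·(-1.6752, -3.2144, -6.0544) = (-0.417696, -0.255712, -0.523712)
f(-0.417696, -0.255712, -0.523712) = 1.945529448448

1.945529448448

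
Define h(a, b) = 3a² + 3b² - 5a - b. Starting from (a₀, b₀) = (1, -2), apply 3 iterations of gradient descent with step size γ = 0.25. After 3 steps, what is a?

0.8125

∇h = (6a - 5, 6b - 1)
(a₁, b₁) = (1, -2) − 0.25·(1, -13) = (0.75, 1.25)
(a₂, b₂) = (0.75, 1.25) − 0.25·(-0.5, 6.5) = (0.875, -0.375)
(a₃, b₃) = (0.875, -0.375) − 0.25·(0.25, -3.25) = (0.8125, 0.4375)
a = 0.8125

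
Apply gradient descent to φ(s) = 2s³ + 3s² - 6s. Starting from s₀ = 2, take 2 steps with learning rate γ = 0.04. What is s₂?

0.6944

φ′(s) = 6s² + 6s - 6
Step 1: φ′(2) = 30; s₁ = 2 − 0.04·30 = 0.8
Step 2: φ′(0.8) = 2.64; s₂ = 0.8 − 0.04·2.64 = 0.6944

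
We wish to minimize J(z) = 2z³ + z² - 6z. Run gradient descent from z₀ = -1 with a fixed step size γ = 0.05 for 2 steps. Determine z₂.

-0.753

J′(z) = 6z² + 2z - 6
Step 1: J′(-1) = -2; z₁ = -1 − 0.05·(-2) = -0.9
Step 2: J′(-0.9) = -2.94; z₂ = -0.9 − 0.05·(-2.94) = -0.753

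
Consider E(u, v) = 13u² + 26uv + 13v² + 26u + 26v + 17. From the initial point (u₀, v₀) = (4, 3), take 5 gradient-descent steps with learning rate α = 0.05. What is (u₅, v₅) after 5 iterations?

(-41.94304, -42.94304)

∇E = (26u + 26v + 26, 26u + 26v + 26)
(u₁, v₁) = (4, 3) − 0.05·(208, 208) = (-6.4, -7.4)
(u₂, v₂) = (-6.4, -7.4) − 0.05·(-332.8, -332.8) = (10.24, 9.24)
(u₃, v₃) = (10.24, 9.24) − 0.05·(532.48, 532.48) = (-16.384, -17.384)
(u₄, v₄) = (-16.384, -17.384) − 0.05·(-851.968, -851.968) = (26.2144, 25.2144)
(u₅, v₅) = (26.2144, 25.2144) − 0.05·(1363.1488, 1363.1488) = (-41.94304, -42.94304)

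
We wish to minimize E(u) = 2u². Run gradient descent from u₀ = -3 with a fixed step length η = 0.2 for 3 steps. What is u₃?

E′(u) = 4u
Step 1: E′(-3) = -12; u₁ = -3 − 0.2·(-12) = -0.6
Step 2: E′(-0.6) = -2.4; u₂ = -0.6 − 0.2·(-2.4) = -0.12
Step 3: E′(-0.12) = -0.48; u₃ = -0.12 − 0.2·(-0.48) = -0.024

-0.024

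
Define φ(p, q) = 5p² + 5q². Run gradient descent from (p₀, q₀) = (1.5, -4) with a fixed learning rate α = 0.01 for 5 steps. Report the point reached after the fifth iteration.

(0.885735, -2.36196)

∇φ = (10p, 10q)
Step 1: at (1.5, -4), ∇φ = (15, -40) → (1.5, -4) − 0.01·(15, -40) = (1.35, -3.6)
Step 2: at (1.35, -3.6), ∇φ = (13.5, -36) → (1.35, -3.6) − 0.01·(13.5, -36) = (1.215, -3.24)
Step 3: at (1.215, -3.24), ∇φ = (12.15, -32.4) → (1.215, -3.24) − 0.01·(12.15, -32.4) = (1.0935, -2.916)
Step 4: at (1.0935, -2.916), ∇φ = (10.935, -29.16) → (1.0935, -2.916) − 0.01·(10.935, -29.16) = (0.98415, -2.6244)
Step 5: at (0.98415, -2.6244), ∇φ = (9.8415, -26.244) → (0.98415, -2.6244) − 0.01·(9.8415, -26.244) = (0.885735, -2.36196)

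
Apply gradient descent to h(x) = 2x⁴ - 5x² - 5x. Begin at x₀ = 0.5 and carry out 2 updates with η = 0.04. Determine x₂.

1.20046208

h′(x) = 8x³ - 10x - 5
x₁ = 0.5 − 0.04·(-9) = 0.86
x₂ = 0.86 − 0.04·(-8.511552) = 1.20046208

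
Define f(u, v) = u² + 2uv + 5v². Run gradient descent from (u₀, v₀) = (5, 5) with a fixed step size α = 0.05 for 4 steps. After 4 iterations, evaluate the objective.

6.093056

∇f = (2u + 2v, 2u + 10v)
(u₁, v₁) = (5, 5) − 0.05·(20, 60) = (4, 2)
(u₂, v₂) = (4, 2) − 0.05·(12, 28) = (3.4, 0.6)
(u₃, v₃) = (3.4, 0.6) − 0.05·(8, 12.8) = (3, -0.04)
(u₄, v₄) = (3, -0.04) − 0.05·(5.92, 5.6) = (2.704, -0.32)
f(2.704, -0.32) = 6.093056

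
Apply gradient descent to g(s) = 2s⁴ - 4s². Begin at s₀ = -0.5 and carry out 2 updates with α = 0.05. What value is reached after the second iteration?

g′(s) = 8s³ - 8s
s₁ = -0.5 − 0.05·3 = -0.65
s₂ = -0.65 − 0.05·3.003 = -0.80015

-0.80015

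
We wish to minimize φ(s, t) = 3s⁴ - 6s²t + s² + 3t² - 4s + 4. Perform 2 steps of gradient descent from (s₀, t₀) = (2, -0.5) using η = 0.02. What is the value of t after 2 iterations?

∇φ = (12s³ - 12st + 2s - 4, -6s² + 6t)
(s₁, t₁) = (2, -0.5) − 0.02·(108, -27) = (-0.16, 0.04)
(s₂, t₂) = (-0.16, 0.04) − 0.02·(-4.292352, 0.0864) = (-0.07415296, 0.038272)
t = 0.038272

0.038272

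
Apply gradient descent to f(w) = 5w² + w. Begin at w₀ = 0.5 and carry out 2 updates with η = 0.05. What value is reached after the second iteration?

f′(w) = 10w + 1
w₁ = 0.5 − 0.05·6 = 0.2
w₂ = 0.2 − 0.05·3 = 0.05

0.05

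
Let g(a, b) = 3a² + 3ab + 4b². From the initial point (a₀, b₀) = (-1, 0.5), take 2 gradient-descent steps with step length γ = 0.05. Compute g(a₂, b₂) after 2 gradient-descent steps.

1.00621875

∇g = (6a + 3b, 3a + 8b)
Step 1: at (-1, 0.5), ∇g = (-4.5, 1) → (-1, 0.5) − 0.05·(-4.5, 1) = (-0.775, 0.45)
Step 2: at (-0.775, 0.45), ∇g = (-3.3, 1.275) → (-0.775, 0.45) − 0.05·(-3.3, 1.275) = (-0.61, 0.38625)
g(-0.61, 0.38625) = 1.00621875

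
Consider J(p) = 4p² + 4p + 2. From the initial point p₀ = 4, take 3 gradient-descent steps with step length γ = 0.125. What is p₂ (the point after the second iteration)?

J′(p) = 8p + 4
p₁ = 4 − 0.125·36 = -0.5
p₂ = -0.5 − 0.125·0 = -0.5

-0.5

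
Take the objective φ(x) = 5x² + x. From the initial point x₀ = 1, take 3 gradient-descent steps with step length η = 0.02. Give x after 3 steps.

φ′(x) = 10x + 1
Step 1: φ′(1) = 11; x₁ = 1 − 0.02·11 = 0.78
Step 2: φ′(0.78) = 8.8; x₂ = 0.78 − 0.02·8.8 = 0.604
Step 3: φ′(0.604) = 7.04; x₃ = 0.604 − 0.02·7.04 = 0.4632

0.4632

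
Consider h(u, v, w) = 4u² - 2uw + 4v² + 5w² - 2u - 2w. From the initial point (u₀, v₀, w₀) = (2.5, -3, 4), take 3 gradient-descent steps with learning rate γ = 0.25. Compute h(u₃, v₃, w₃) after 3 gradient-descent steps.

852.546875

∇h = (8u - 2w - 2, 8v, -2u + 10w - 2)
(u₁, v₁, w₁) = (2.5, -3, 4) − 0.25·(10, -24, 33) = (0, 3, -4.25)
(u₂, v₂, w₂) = (0, 3, -4.25) − 0.25·(6.5, 24, -44.5) = (-1.625, -3, 6.875)
(u₃, v₃, w₃) = (-1.625, -3, 6.875) − 0.25·(-28.75, -24, 70) = (5.5625, 3, -10.625)
h(5.5625, 3, -10.625) = 852.546875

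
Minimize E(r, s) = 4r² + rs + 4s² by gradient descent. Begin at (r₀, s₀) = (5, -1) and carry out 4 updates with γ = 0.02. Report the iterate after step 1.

(4.22, -0.94)

∇E = (8r + s, r + 8s)
Step 1: at (5, -1), ∇E = (39, -3) → (5, -1) − 0.02·(39, -3) = (4.22, -0.94)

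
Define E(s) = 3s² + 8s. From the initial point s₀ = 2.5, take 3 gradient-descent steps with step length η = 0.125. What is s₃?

-1.2734375

E′(s) = 6s + 8
s₁ = 2.5 − 0.125·23 = -0.375
s₂ = -0.375 − 0.125·5.75 = -1.09375
s₃ = -1.09375 − 0.125·1.4375 = -1.2734375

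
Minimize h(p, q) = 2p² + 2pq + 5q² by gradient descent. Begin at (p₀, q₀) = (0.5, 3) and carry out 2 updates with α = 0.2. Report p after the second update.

1.06

∇h = (4p + 2q, 2p + 10q)
Step 1: at (0.5, 3), ∇h = (8, 31) → (0.5, 3) − 0.2·(8, 31) = (-1.1, -3.2)
Step 2: at (-1.1, -3.2), ∇h = (-10.8, -34.2) → (-1.1, -3.2) − 0.2·(-10.8, -34.2) = (1.06, 3.64)
p = 1.06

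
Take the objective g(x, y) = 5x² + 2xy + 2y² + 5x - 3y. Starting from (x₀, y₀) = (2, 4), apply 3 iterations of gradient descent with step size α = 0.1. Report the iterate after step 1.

∇g = (10x + 2y + 5, 2x + 4y - 3)
(x₁, y₁) = (2, 4) − 0.1·(33, 17) = (-1.3, 2.3)

(-1.3, 2.3)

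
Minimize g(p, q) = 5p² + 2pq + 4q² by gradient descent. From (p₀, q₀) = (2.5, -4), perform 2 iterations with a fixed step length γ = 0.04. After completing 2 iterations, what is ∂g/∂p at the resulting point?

8.9936

∇g = (10p + 2q, 2p + 8q)
(p₁, q₁) = (2.5, -4) − 0.04·(17, -27) = (1.82, -2.92)
(p₂, q₂) = (1.82, -2.92) − 0.04·(12.36, -19.72) = (1.3256, -2.1312)
∂g/∂p at (1.3256, -2.1312) = 8.9936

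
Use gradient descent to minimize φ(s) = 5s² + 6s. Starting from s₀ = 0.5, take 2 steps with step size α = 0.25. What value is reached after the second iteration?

1.875

φ′(s) = 10s + 6
s₁ = 0.5 − 0.25·11 = -2.25
s₂ = -2.25 − 0.25·(-16.5) = 1.875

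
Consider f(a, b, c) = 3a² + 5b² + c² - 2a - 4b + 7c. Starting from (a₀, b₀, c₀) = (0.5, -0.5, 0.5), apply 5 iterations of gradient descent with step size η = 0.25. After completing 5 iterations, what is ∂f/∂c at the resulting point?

∇f = (6a - 2, 10b - 4, 2c + 7)
Step 1: at (0.5, -0.5, 0.5), ∇f = (1, -9, 8) → (0.5, -0.5, 0.5) − 0.25·(1, -9, 8) = (0.25, 1.75, -1.5)
Step 2: at (0.25, 1.75, -1.5), ∇f = (-0.5, 13.5, 4) → (0.25, 1.75, -1.5) − 0.25·(-0.5, 13.5, 4) = (0.375, -1.625, -2.5)
Step 3: at (0.375, -1.625, -2.5), ∇f = (0.25, -20.25, 2) → (0.375, -1.625, -2.5) − 0.25·(0.25, -20.25, 2) = (0.3125, 3.4375, -3)
Step 4: at (0.3125, 3.4375, -3), ∇f = (-0.125, 30.375, 1) → (0.3125, 3.4375, -3) − 0.25·(-0.125, 30.375, 1) = (0.34375, -4.15625, -3.25)
Step 5: at (0.34375, -4.15625, -3.25), ∇f = (0.0625, -45.5625, 0.5) → (0.34375, -4.15625, -3.25) − 0.25·(0.0625, -45.5625, 0.5) = (0.328125, 7.234375, -3.375)
∂f/∂c at (0.328125, 7.234375, -3.375) = 0.25

0.25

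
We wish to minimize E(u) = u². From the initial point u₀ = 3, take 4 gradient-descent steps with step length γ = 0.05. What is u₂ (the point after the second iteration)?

E′(u) = 2u
u₁ = 3 − 0.05·6 = 2.7
u₂ = 2.7 − 0.05·5.4 = 2.43

2.43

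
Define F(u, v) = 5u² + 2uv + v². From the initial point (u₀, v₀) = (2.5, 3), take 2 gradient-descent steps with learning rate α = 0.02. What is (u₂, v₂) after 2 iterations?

(1.3928, 2.5936)

∇F = (10u + 2v, 2u + 2v)
(u₁, v₁) = (2.5, 3) − 0.02·(31, 11) = (1.88, 2.78)
(u₂, v₂) = (1.88, 2.78) − 0.02·(24.36, 9.32) = (1.3928, 2.5936)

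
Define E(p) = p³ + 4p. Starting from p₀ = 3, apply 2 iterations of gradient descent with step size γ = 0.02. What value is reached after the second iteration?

E′(p) = 3p² + 4
p₁ = 3 − 0.02·31 = 2.38
p₂ = 2.38 − 0.02·20.9932 = 1.960136

1.960136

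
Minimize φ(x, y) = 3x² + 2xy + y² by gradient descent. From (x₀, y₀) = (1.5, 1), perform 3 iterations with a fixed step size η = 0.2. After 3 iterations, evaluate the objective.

∇φ = (6x + 2y, 2x + 2y)
(x₁, y₁) = (1.5, 1) − 0.2·(11, 5) = (-0.7, 0)
(x₂, y₂) = (-0.7, 0) − 0.2·(-4.2, -1.4) = (0.14, 0.28)
(x₃, y₃) = (0.14, 0.28) − 0.2·(1.4, 0.84) = (-0.14, 0.112)
φ(-0.14, 0.112) = 0.039984

0.039984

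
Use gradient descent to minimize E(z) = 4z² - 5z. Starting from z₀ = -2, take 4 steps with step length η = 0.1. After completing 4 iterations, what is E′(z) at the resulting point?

-0.0336

E′(z) = 8z - 5
z₁ = -2 − 0.1·(-21) = 0.1
z₂ = 0.1 − 0.1·(-4.2) = 0.52
z₃ = 0.52 − 0.1·(-0.84) = 0.604
z₄ = 0.604 − 0.1·(-0.168) = 0.6208
E′(z) at (0.6208) = -0.0336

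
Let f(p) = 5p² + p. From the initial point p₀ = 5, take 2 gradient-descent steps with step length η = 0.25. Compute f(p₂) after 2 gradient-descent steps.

f′(p) = 10p + 1
p₁ = 5 − 0.25·51 = -7.75
p₂ = -7.75 − 0.25·(-76.5) = 11.375
f(11.375) = 658.328125

658.328125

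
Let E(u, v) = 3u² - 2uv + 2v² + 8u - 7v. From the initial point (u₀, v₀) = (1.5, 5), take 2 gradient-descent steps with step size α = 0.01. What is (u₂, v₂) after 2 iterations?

∇E = (6u - 2v + 8, -2u + 4v - 7)
Step 1: at (1.5, 5), ∇E = (7, 10) → (1.5, 5) − 0.01·(7, 10) = (1.43, 4.9)
Step 2: at (1.43, 4.9), ∇E = (6.78, 9.74) → (1.43, 4.9) − 0.01·(6.78, 9.74) = (1.3622, 4.8026)

(1.3622, 4.8026)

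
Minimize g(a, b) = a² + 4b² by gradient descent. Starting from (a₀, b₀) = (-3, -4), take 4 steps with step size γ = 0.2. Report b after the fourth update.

-0.5184

∇g = (2a, 8b)
(a₁, b₁) = (-3, -4) − 0.2·(-6, -32) = (-1.8, 2.4)
(a₂, b₂) = (-1.8, 2.4) − 0.2·(-3.6, 19.2) = (-1.08, -1.44)
(a₃, b₃) = (-1.08, -1.44) − 0.2·(-2.16, -11.52) = (-0.648, 0.864)
(a₄, b₄) = (-0.648, 0.864) − 0.2·(-1.296, 6.912) = (-0.3888, -0.5184)
b = -0.5184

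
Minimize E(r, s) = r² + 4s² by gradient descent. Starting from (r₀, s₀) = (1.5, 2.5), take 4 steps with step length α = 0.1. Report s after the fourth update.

∇E = (2r, 8s)
Step 1: at (1.5, 2.5), ∇E = (3, 20) → (1.5, 2.5) − 0.1·(3, 20) = (1.2, 0.5)
Step 2: at (1.2, 0.5), ∇E = (2.4, 4) → (1.2, 0.5) − 0.1·(2.4, 4) = (0.96, 0.1)
Step 3: at (0.96, 0.1), ∇E = (1.92, 0.8) → (0.96, 0.1) − 0.1·(1.92, 0.8) = (0.768, 0.02)
Step 4: at (0.768, 0.02), ∇E = (1.536, 0.16) → (0.768, 0.02) − 0.1·(1.536, 0.16) = (0.6144, 0.004)
s = 0.004

0.004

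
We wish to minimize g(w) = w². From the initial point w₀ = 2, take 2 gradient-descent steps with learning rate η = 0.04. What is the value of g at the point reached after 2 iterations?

g′(w) = 2w
w₁ = 2 − 0.04·4 = 1.84
w₂ = 1.84 − 0.04·3.68 = 1.6928
g(1.6928) = 2.86557184

2.86557184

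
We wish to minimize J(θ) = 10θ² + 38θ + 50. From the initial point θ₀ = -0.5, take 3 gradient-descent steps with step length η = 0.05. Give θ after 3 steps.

-1.9

J′(θ) = 20θ + 38
θ₁ = -0.5 − 0.05·28 = -1.9
θ₂ = -1.9 − 0.05·0 = -1.9
θ₃ = -1.9 − 0.05·0 = -1.9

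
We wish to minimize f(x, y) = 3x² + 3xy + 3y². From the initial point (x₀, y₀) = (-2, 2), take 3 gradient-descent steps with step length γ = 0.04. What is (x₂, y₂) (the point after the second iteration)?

∇f = (6x + 3y, 3x + 6y)
(x₁, y₁) = (-2, 2) − 0.04·(-6, 6) = (-1.76, 1.76)
(x₂, y₂) = (-1.76, 1.76) − 0.04·(-5.28, 5.28) = (-1.5488, 1.5488)

(-1.5488, 1.5488)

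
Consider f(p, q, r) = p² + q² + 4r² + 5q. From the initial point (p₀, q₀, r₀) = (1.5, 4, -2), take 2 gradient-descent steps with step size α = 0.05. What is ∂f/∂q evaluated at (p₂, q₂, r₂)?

∇f = (2p, 2q + 5, 8r)
(p₁, q₁, r₁) = (1.5, 4, -2) − 0.05·(3, 13, -16) = (1.35, 3.35, -1.2)
(p₂, q₂, r₂) = (1.35, 3.35, -1.2) − 0.05·(2.7, 11.7, -9.6) = (1.215, 2.765, -0.72)
∂f/∂q at (1.215, 2.765, -0.72) = 10.53

10.53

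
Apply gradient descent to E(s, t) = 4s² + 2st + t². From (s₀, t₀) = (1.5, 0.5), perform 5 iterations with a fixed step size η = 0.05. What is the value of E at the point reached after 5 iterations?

0.039376020025

∇E = (8s + 2t, 2s + 2t)
Step 1: at (1.5, 0.5), ∇E = (13, 4) → (1.5, 0.5) − 0.05·(13, 4) = (0.85, 0.3)
Step 2: at (0.85, 0.3), ∇E = (7.4, 2.3) → (0.85, 0.3) − 0.05·(7.4, 2.3) = (0.48, 0.185)
Step 3: at (0.48, 0.185), ∇E = (4.21, 1.33) → (0.48, 0.185) − 0.05·(4.21, 1.33) = (0.2695, 0.1185)
Step 4: at (0.2695, 0.1185), ∇E = (2.393, 0.776) → (0.2695, 0.1185) − 0.05·(2.393, 0.776) = (0.14985, 0.0797)
Step 5: at (0.14985, 0.0797), ∇E = (1.3582, 0.4591) → (0.14985, 0.0797) − 0.05·(1.3582, 0.4591) = (0.08194, 0.056745)
E(0.08194, 0.056745) = 0.039376020025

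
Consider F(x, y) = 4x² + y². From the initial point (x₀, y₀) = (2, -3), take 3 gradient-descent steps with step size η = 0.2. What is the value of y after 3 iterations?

∇F = (8x, 2y)
Step 1: at (2, -3), ∇F = (16, -6) → (2, -3) − 0.2·(16, -6) = (-1.2, -1.8)
Step 2: at (-1.2, -1.8), ∇F = (-9.6, -3.6) → (-1.2, -1.8) − 0.2·(-9.6, -3.6) = (0.72, -1.08)
Step 3: at (0.72, -1.08), ∇F = (5.76, -2.16) → (0.72, -1.08) − 0.2·(5.76, -2.16) = (-0.432, -0.648)
y = -0.648

-0.648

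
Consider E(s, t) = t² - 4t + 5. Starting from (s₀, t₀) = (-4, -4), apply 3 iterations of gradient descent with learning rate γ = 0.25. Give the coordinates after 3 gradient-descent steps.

∇E = (0, 2t - 4)
Step 1: at (-4, -4), ∇E = (0, -12) → (-4, -4) − 0.25·(0, -12) = (-4, -1)
Step 2: at (-4, -1), ∇E = (0, -6) → (-4, -1) − 0.25·(0, -6) = (-4, 0.5)
Step 3: at (-4, 0.5), ∇E = (0, -3) → (-4, 0.5) − 0.25·(0, -3) = (-4, 1.25)

(-4, 1.25)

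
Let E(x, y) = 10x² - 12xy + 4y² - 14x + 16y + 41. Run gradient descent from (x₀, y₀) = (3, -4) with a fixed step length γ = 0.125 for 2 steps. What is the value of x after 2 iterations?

∇E = (20x - 12y - 14, -12x + 8y + 16)
Step 1: at (3, -4), ∇E = (94, -52) → (3, -4) − 0.125·(94, -52) = (-8.75, 2.5)
Step 2: at (-8.75, 2.5), ∇E = (-219, 141) → (-8.75, 2.5) − 0.125·(-219, 141) = (18.625, -15.125)
x = 18.625

18.625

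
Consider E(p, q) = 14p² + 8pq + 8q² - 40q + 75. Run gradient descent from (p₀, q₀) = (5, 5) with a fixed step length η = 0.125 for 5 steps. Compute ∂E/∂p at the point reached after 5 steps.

-42768.125

∇E = (28p + 8q, 8p + 16q - 40)
(p₁, q₁) = (5, 5) − 0.125·(180, 80) = (-17.5, -5)
(p₂, q₂) = (-17.5, -5) − 0.125·(-530, -260) = (48.75, 27.5)
(p₃, q₃) = (48.75, 27.5) − 0.125·(1585, 790) = (-149.375, -71.25)
(p₄, q₄) = (-149.375, -71.25) − 0.125·(-4752.5, -2375) = (444.6875, 225.625)
(p₅, q₅) = (444.6875, 225.625) − 0.125·(14256.25, 7127.5) = (-1337.34375, -665.3125)
∂E/∂p at (-1337.34375, -665.3125) = -42768.125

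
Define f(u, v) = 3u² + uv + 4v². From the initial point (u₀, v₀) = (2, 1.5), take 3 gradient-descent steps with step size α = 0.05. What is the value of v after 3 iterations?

0.203875

∇f = (6u + v, u + 8v)
(u₁, v₁) = (2, 1.5) − 0.05·(13.5, 14) = (1.325, 0.8)
(u₂, v₂) = (1.325, 0.8) − 0.05·(8.75, 7.725) = (0.8875, 0.41375)
(u₃, v₃) = (0.8875, 0.41375) − 0.05·(5.73875, 4.1975) = (0.6005625, 0.203875)
v = 0.203875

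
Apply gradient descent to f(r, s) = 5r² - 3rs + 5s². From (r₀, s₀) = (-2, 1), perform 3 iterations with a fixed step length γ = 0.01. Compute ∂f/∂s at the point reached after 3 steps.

10.025559

∇f = (10r - 3s, -3r + 10s)
Step 1: at (-2, 1), ∇f = (-23, 16) → (-2, 1) − 0.01·(-23, 16) = (-1.77, 0.84)
Step 2: at (-1.77, 0.84), ∇f = (-20.22, 13.71) → (-1.77, 0.84) − 0.01·(-20.22, 13.71) = (-1.5678, 0.7029)
Step 3: at (-1.5678, 0.7029), ∇f = (-17.7867, 11.7324) → (-1.5678, 0.7029) − 0.01·(-17.7867, 11.7324) = (-1.389933, 0.585576)
∂f/∂s at (-1.389933, 0.585576) = 10.025559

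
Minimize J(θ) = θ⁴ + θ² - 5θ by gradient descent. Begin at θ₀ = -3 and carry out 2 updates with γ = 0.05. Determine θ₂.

J′(θ) = 4θ³ + 2θ - 5
θ₁ = -3 − 0.05·(-119) = 2.95
θ₂ = 2.95 − 0.05·103.5895 = -2.229475

-2.229475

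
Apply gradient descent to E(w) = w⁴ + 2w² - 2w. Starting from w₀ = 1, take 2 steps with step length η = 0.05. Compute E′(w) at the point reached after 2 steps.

E′(w) = 4w³ + 4w - 2
w₁ = 1 − 0.05·6 = 0.7
w₂ = 0.7 − 0.05·2.172 = 0.5914
E′(w) at (0.5914) = 1.192977967776

1.192977967776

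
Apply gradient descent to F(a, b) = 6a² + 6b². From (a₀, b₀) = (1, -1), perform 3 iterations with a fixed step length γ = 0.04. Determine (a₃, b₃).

(0.140608, -0.140608)

∇F = (12a, 12b)
Step 1: at (1, -1), ∇F = (12, -12) → (1, -1) − 0.04·(12, -12) = (0.52, -0.52)
Step 2: at (0.52, -0.52), ∇F = (6.24, -6.24) → (0.52, -0.52) − 0.04·(6.24, -6.24) = (0.2704, -0.2704)
Step 3: at (0.2704, -0.2704), ∇F = (3.2448, -3.2448) → (0.2704, -0.2704) − 0.04·(3.2448, -3.2448) = (0.140608, -0.140608)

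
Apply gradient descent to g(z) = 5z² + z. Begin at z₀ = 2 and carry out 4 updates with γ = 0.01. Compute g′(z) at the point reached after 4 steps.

g′(z) = 10z + 1
z₁ = 2 − 0.01·21 = 1.79
z₂ = 1.79 − 0.01·18.9 = 1.601
z₃ = 1.601 − 0.01·17.01 = 1.4309
z₄ = 1.4309 − 0.01·15.309 = 1.27781
g′(z) at (1.27781) = 13.7781

13.7781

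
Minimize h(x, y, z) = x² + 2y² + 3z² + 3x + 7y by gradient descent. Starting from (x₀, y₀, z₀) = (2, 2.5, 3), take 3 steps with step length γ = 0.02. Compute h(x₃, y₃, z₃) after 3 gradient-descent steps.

35.657267690496

∇h = (2x + 3, 4y + 7, 6z)
(x₁, y₁, z₁) = (2, 2.5, 3) − 0.02·(7, 17, 18) = (1.86, 2.16, 2.64)
(x₂, y₂, z₂) = (1.86, 2.16, 2.64) − 0.02·(6.72, 15.64, 15.84) = (1.7256, 1.8472, 2.3232)
(x₃, y₃, z₃) = (1.7256, 1.8472, 2.3232) − 0.02·(6.4512, 14.3888, 13.9392) = (1.596576, 1.559424, 2.044416)
h(1.596576, 1.559424, 2.044416) = 35.657267690496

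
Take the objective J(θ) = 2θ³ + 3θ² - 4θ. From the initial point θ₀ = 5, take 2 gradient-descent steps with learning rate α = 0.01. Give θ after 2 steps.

2.455744

J′(θ) = 6θ² + 6θ - 4
Step 1: J′(5) = 176; θ₁ = 5 − 0.01·176 = 3.24
Step 2: J′(3.24) = 78.4256; θ₂ = 3.24 − 0.01·78.4256 = 2.455744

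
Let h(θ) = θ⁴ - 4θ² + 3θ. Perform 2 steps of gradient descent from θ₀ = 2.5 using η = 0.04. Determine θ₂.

h′(θ) = 4θ³ - 8θ + 3
θ₁ = 2.5 − 0.04·45.5 = 0.68
θ₂ = 0.68 − 0.04·(-1.182272) = 0.72729088

0.72729088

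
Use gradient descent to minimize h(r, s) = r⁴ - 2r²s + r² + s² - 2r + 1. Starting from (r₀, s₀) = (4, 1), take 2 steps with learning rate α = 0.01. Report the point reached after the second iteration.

(1.46318944, 1.321432)

∇h = (4r³ - 4rs + 2r - 2, -2r² + 2s)
Step 1: at (4, 1), ∇h = (246, -30) → (4, 1) − 0.01·(246, -30) = (1.54, 1.3)
Step 2: at (1.54, 1.3), ∇h = (7.681056, -2.1432) → (1.54, 1.3) − 0.01·(7.681056, -2.1432) = (1.46318944, 1.321432)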